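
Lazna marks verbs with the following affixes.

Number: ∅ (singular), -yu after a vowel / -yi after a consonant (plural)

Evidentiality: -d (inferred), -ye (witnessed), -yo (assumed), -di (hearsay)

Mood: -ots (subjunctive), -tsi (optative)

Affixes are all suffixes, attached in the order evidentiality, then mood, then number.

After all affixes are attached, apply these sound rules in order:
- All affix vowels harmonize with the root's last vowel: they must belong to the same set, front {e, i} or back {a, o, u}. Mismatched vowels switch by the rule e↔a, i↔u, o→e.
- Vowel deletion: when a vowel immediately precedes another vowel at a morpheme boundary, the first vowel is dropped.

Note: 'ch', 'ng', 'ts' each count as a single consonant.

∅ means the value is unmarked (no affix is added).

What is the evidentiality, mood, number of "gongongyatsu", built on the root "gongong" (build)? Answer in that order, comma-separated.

Segment: gongong-ye-tsi.
evidentiality: -ye → witnessed.
mood: -tsi → optative.
number: ∅ → singular.

witnessed, optative, singular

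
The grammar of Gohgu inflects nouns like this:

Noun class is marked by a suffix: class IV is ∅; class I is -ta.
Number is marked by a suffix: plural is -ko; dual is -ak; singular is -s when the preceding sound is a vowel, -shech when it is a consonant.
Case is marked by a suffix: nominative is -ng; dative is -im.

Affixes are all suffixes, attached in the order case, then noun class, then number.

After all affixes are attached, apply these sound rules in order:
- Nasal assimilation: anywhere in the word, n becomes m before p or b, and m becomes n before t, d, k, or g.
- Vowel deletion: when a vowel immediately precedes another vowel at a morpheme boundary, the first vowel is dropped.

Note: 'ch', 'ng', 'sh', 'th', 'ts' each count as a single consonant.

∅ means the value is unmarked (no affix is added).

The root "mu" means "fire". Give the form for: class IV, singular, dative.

mimshech

Attach case dative -im → muim.
noun class = class IV: zero marking, form stays muim.
Attach number singular -shech (after consonant 'm') → muimshech.
Nasal assimilation: no change.
Apply vowel deletion: muimshech → mimshech.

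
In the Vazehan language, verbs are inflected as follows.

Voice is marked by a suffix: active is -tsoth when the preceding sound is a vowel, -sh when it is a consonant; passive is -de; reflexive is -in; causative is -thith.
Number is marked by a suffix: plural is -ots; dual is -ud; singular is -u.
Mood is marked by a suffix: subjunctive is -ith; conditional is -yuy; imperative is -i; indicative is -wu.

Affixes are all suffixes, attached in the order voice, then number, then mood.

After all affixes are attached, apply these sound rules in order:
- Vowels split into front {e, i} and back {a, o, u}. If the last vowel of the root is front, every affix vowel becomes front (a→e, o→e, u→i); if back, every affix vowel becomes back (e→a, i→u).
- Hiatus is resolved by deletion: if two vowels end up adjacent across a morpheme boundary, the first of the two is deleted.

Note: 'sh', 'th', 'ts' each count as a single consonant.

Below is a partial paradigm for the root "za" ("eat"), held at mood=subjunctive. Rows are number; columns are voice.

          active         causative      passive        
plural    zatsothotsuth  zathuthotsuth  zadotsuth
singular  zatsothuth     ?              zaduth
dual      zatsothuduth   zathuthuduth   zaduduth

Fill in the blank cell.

zathuthuth

Attach voice causative -thith → zathith.
Attach number singular -u → zathithu.
Attach mood subjunctive -ith → zathithuith.
Apply vowel harmony: zathithuith → zathuthuuth.
Apply vowel deletion: zathuthuuth → zathuthuth.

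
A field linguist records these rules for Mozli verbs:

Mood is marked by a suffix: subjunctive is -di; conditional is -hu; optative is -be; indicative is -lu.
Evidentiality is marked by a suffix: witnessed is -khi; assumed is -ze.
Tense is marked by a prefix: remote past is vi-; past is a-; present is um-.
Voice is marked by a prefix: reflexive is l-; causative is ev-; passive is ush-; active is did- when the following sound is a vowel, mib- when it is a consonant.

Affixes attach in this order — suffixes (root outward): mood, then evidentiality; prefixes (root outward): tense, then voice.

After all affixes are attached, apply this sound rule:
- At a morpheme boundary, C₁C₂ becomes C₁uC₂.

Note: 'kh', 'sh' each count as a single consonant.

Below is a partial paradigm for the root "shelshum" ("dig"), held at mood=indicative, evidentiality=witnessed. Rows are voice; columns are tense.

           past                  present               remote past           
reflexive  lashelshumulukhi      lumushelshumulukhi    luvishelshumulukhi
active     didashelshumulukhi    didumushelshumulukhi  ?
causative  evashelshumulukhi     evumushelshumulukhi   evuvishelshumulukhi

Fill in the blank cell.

mibuvishelshumulukhi

Attach mood indicative -lu → shelshumlu.
Attach evidentiality witnessed -khi → shelshumlukhi.
Attach tense remote past vi- → vishelshumlukhi.
Attach voice active mib- (before consonant 'v') → mibvishelshumlukhi.
Apply epenthesis: mibvishelshumlukhi → mibuvishelshumulukhi.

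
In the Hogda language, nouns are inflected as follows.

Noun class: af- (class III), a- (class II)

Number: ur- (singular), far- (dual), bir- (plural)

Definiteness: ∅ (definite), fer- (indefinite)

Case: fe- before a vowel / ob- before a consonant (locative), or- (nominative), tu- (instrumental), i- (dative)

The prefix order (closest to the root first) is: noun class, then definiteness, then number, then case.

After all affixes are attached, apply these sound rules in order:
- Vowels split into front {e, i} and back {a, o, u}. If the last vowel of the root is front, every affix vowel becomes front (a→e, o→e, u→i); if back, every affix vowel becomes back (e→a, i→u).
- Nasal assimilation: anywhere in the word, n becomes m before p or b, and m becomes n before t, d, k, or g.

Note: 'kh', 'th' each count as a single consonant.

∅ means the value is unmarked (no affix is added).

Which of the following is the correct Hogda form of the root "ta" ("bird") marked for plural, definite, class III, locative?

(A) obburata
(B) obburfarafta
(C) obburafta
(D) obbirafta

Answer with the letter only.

Attach noun class class III af- → afta.
definiteness = definite: zero marking, form stays afta.
Attach number plural bir- → birafta.
Attach case locative ob- (before consonant 'b') → obbirafta.
Apply vowel harmony: obbirafta → obburafta.
Nasal assimilation: no change.
So the correct form is obburafta, option (C).
(B) obburfarafta is wrong: it uses indefinite instead of definite for definiteness.
(A) obburata is wrong: it uses class II instead of class III for noun class.
(D) obbirafta is wrong: it fails to apply the sound rule(s).

C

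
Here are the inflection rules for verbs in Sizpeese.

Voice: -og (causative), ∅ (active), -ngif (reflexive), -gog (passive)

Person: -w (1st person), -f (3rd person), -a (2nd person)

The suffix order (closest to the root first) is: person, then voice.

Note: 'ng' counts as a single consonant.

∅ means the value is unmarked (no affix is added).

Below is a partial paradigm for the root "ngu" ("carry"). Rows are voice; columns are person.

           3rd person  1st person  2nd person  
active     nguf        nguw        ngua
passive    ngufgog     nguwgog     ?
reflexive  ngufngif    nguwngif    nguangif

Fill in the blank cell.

Attach person 2nd person -a → ngua.
Attach voice passive -gog → nguagog.

nguagog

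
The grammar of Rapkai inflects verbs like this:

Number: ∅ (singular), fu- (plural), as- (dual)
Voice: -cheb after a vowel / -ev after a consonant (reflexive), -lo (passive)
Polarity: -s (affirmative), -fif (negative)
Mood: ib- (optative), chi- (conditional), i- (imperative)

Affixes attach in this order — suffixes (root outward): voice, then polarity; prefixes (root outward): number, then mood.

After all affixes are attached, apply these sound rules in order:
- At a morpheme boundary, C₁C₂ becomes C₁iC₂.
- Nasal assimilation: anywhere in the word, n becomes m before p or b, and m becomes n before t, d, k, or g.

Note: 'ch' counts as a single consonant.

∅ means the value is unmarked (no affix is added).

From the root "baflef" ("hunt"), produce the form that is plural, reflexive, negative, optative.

Attach number plural fu- → fubaflef.
Attach mood optative ib- → ibfubaflef.
Attach voice reflexive -ev (after consonant 'f') → ibfubaflefev.
Attach polarity negative -fif → ibfubaflefevfif.
Apply epenthesis: ibfubaflefevfif → ibifubaflefevifif.
Nasal assimilation: no change.

ibifubaflefevifif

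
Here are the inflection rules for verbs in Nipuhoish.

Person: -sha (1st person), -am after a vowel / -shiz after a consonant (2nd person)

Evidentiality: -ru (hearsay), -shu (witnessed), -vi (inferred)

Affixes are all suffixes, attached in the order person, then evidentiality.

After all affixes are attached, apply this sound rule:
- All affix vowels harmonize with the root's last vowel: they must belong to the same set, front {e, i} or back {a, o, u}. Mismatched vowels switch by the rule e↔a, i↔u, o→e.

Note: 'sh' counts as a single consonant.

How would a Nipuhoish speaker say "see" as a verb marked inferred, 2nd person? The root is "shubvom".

Attach person 2nd person -shiz (after consonant 'm') → shubvomshiz.
Attach evidentiality inferred -vi → shubvomshizvi.
Apply vowel harmony: shubvomshizvi → shubvomshuzvu.

shubvomshuzvu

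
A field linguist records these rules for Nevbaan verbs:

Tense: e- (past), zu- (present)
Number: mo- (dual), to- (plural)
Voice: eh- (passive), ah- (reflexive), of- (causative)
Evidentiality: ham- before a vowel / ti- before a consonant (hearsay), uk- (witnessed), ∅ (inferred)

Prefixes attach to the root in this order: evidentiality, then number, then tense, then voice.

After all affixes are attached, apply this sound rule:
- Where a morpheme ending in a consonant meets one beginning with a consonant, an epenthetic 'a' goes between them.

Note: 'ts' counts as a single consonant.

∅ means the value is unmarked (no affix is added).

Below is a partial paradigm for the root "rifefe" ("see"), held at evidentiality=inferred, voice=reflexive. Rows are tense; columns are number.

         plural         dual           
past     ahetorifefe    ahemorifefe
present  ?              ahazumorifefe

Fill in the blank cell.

ahazutorifefe

evidentiality = inferred: zero marking, form stays rifefe.
Attach number plural to- → torifefe.
Attach tense present zu- → zutorifefe.
Attach voice reflexive ah- → ahzutorifefe.
Apply epenthesis: ahzutorifefe → ahazutorifefe.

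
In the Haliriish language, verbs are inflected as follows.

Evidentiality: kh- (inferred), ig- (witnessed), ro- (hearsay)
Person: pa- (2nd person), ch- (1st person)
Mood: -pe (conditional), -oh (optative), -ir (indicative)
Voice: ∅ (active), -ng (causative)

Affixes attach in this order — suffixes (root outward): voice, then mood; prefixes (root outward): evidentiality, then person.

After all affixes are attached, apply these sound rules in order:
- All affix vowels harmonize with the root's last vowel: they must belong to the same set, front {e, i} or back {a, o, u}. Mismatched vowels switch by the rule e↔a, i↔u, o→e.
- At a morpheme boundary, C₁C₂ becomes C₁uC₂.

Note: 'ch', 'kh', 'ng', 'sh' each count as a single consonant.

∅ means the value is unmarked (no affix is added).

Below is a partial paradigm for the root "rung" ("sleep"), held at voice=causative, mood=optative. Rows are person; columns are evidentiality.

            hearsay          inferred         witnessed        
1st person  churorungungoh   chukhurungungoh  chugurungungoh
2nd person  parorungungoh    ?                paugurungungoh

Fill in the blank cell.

pakhurungungoh

Attach voice causative -ng → rungng.
Attach evidentiality inferred kh- → khrungng.
Attach person 2nd person pa- → pakhrungng.
Attach mood optative -oh → pakhrungngoh.
Vowel harmony: no change.
Apply epenthesis: pakhrungngoh → pakhurungungoh.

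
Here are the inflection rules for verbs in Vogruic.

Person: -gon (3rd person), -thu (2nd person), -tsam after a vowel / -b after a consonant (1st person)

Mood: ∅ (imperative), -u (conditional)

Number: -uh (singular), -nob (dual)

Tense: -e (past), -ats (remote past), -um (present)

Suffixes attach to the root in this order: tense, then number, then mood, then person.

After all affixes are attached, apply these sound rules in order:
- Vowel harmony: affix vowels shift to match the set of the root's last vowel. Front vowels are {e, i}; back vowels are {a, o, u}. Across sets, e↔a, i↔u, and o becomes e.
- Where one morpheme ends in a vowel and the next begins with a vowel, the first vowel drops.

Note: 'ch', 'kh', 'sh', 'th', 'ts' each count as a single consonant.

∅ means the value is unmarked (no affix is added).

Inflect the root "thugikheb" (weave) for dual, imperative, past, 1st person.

thugikhebenebb

Attach tense past -e → thugikhebe.
Attach number dual -nob → thugikhebenob.
mood = imperative: zero marking, form stays thugikhebenob.
Attach person 1st person -b (after consonant 'b') → thugikhebenobb.
Apply vowel harmony: thugikhebenobb → thugikhebenebb.
Vowel deletion: no change.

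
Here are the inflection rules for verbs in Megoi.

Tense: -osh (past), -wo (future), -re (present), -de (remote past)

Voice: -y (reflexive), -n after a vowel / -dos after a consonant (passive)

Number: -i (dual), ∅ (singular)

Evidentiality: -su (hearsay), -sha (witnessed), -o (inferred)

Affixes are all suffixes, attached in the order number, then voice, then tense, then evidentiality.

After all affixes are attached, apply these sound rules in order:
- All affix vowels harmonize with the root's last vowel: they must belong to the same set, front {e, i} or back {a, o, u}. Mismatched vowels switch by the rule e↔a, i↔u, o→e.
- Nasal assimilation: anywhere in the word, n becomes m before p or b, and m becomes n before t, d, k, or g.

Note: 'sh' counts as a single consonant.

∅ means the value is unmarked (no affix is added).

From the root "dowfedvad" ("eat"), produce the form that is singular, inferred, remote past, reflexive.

number = singular: zero marking, form stays dowfedvad.
Attach voice reflexive -y → dowfedvady.
Attach tense remote past -de → dowfedvadyde.
Attach evidentiality inferred -o → dowfedvadydeo.
Apply vowel harmony: dowfedvadydeo → dowfedvadydao.
Nasal assimilation: no change.

dowfedvadydao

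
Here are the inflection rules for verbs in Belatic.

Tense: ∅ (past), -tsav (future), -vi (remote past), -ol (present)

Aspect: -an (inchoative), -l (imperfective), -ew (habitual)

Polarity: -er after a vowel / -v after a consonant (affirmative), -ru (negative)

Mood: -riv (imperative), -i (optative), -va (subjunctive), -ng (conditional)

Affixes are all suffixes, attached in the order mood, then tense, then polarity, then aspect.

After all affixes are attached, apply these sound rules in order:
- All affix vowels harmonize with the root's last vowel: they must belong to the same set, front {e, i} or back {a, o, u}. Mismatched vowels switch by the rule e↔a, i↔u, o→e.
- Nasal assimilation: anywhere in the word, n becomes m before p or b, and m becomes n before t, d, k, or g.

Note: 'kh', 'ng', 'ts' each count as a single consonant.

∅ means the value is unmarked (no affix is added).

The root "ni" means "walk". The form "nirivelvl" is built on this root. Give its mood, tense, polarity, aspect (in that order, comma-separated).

Segment: ni-riv-ol-v-l.
mood: -riv → imperative.
tense: -ol → present.
polarity: -er/v → affirmative.
aspect: -l → imperfective.

imperative, present, affirmative, imperfective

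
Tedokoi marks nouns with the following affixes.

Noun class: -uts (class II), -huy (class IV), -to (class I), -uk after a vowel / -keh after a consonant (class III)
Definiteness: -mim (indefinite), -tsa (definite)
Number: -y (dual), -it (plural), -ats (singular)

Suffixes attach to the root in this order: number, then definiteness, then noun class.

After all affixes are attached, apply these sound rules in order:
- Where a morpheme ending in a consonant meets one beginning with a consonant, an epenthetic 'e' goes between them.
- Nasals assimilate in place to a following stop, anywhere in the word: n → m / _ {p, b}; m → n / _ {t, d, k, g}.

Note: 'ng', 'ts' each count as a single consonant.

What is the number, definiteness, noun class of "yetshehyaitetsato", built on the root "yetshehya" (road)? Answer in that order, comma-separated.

plural, definite, class I

Segment: yetshehya-it-tsa-to.
number: -it → plural.
definiteness: -tsa → definite.
noun class: -to → class I.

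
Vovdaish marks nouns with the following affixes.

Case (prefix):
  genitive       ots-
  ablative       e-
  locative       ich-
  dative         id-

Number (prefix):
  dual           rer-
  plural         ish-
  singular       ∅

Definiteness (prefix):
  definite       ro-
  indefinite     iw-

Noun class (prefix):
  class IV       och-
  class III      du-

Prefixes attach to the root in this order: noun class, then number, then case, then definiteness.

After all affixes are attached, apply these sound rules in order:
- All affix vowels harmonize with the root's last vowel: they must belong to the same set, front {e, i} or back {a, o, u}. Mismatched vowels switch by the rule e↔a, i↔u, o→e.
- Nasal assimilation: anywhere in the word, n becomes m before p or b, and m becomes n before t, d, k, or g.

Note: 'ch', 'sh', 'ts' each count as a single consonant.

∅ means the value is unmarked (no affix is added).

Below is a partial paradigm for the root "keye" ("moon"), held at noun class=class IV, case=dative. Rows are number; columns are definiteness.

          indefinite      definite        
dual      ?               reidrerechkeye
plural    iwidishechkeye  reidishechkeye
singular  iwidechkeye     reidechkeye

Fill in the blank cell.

iwidrerechkeye

Attach noun class class IV och- → ochkeye.
Attach number dual rer- → rerochkeye.
Attach case dative id- → idrerochkeye.
Attach definiteness indefinite iw- → iwidrerochkeye.
Apply vowel harmony: iwidrerochkeye → iwidrerechkeye.
Nasal assimilation: no change.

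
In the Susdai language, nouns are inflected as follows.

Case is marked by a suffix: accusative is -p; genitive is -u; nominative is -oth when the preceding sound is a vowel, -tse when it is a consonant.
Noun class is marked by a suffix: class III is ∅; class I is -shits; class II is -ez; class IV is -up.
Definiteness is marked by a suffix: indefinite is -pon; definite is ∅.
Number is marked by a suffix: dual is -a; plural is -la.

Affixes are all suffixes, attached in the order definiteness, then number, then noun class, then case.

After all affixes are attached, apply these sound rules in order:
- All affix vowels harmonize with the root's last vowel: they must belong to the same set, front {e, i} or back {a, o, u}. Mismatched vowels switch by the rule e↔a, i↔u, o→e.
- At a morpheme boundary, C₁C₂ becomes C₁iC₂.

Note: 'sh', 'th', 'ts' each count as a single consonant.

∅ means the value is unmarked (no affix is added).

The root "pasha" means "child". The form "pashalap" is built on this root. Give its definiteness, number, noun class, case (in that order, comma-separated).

definite, plural, class III, accusative

Segment: pasha-la-p.
definiteness: ∅ → definite.
number: -la → plural.
noun class: ∅ → class III.
case: -p → accusative.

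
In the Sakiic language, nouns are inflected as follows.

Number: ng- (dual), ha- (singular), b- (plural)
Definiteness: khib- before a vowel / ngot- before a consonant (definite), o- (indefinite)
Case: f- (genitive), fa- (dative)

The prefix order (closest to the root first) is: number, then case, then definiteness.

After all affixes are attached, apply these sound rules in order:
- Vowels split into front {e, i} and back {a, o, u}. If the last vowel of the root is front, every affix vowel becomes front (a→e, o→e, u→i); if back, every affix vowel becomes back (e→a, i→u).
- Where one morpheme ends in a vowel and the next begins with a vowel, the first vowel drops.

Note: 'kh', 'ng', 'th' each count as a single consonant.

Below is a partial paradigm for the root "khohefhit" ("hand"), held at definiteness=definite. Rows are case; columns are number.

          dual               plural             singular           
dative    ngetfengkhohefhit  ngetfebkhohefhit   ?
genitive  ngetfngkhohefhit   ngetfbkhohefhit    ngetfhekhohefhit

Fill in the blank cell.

ngetfehekhohefhit

Attach number singular ha- → hakhohefhit.
Attach case dative fa- → fahakhohefhit.
Attach definiteness definite ngot- (before consonant 'f') → ngotfahakhohefhit.
Apply vowel harmony: ngotfahakhohefhit → ngetfehekhohefhit.
Vowel deletion: no change.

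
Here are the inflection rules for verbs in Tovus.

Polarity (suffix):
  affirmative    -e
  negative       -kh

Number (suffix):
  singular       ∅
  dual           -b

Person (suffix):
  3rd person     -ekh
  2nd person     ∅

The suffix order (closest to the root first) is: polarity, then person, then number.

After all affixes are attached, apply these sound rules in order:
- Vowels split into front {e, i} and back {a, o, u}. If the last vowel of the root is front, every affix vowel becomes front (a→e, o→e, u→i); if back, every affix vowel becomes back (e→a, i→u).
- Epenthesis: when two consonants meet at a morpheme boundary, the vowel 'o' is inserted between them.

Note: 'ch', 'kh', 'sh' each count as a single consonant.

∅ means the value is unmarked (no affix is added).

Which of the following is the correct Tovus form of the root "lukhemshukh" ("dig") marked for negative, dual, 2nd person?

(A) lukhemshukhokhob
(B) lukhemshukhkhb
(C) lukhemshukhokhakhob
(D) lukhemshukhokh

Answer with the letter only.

Attach polarity negative -kh → lukhemshukhkh.
person = 2nd person: zero marking, form stays lukhemshukhkh.
Attach number dual -b → lukhemshukhkhb.
Vowel harmony: no change.
Apply epenthesis: lukhemshukhkhb → lukhemshukhokhob.
So the correct form is lukhemshukhokhob, option (A).
(D) lukhemshukhokh is wrong: it uses singular instead of dual for number.
(C) lukhemshukhokhakhob is wrong: it uses 3rd person instead of 2nd person for person.
(B) lukhemshukhkhb is wrong: it fails to apply the sound rule(s).

A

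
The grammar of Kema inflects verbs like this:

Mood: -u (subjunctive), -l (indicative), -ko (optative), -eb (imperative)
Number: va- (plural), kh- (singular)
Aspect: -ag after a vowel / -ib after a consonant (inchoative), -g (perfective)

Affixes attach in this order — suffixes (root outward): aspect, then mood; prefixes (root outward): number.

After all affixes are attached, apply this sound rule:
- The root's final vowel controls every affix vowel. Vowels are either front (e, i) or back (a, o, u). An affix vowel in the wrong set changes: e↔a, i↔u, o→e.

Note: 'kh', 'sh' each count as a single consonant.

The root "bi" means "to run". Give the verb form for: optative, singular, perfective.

Attach aspect perfective -g → big.
Attach mood optative -ko → bigko.
Attach number singular kh- → khbigko.
Apply vowel harmony: khbigko → khbigke.

khbigke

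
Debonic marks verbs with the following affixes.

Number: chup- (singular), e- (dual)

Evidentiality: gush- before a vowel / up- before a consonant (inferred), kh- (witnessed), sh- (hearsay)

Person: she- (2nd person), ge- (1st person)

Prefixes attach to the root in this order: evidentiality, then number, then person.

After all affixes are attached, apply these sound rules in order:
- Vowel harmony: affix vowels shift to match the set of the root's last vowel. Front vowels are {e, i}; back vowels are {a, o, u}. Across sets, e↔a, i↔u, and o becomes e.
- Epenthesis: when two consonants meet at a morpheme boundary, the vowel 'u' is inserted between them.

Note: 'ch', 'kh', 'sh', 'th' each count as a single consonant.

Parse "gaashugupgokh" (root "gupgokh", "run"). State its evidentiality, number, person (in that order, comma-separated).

Segment: ge-e-sh-gupgokh.
evidentiality: sh- → hearsay.
number: e- → dual.
person: ge- → 1st person.

hearsay, dual, 1st person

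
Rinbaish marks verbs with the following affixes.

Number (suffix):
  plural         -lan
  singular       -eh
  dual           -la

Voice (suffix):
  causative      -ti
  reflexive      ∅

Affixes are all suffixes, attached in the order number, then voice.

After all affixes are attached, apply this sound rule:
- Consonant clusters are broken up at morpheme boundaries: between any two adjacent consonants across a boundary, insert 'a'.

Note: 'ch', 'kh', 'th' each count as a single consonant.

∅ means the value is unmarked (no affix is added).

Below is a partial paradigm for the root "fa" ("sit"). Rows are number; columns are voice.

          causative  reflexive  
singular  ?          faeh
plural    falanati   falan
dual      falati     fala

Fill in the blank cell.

Attach number singular -eh → faeh.
Attach voice causative -ti → faehti.
Apply epenthesis: faehti → faehati.

faehati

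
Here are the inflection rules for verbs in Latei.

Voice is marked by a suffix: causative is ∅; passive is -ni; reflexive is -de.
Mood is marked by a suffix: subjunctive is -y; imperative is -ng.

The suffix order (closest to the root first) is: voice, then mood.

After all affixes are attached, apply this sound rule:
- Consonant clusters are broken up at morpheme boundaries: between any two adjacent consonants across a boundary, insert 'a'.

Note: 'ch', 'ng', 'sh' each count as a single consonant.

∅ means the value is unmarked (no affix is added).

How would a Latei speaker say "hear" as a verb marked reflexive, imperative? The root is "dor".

doradeng

Attach voice reflexive -de → dorde.
Attach mood imperative -ng → dordeng.
Apply epenthesis: dordeng → doradeng.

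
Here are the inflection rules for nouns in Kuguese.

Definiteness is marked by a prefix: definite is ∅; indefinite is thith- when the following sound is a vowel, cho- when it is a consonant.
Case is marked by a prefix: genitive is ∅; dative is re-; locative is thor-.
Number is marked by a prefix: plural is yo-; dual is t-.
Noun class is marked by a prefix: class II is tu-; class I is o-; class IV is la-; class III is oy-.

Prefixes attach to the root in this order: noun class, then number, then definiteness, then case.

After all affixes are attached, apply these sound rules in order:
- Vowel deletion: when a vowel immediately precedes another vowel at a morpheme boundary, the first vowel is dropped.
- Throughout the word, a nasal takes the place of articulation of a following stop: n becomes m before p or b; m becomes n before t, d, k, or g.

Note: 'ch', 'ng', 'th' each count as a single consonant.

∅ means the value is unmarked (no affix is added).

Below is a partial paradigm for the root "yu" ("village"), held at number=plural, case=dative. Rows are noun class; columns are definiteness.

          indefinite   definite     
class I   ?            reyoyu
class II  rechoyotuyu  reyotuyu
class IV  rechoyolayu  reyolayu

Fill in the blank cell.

Attach noun class class I o- → oyu.
Attach number plural yo- → yooyu.
Attach definiteness indefinite cho- (before consonant 'y') → choyooyu.
Attach case dative re- → rechoyooyu.
Apply vowel deletion: rechoyooyu → rechoyoyu.
Nasal assimilation: no change.

rechoyoyu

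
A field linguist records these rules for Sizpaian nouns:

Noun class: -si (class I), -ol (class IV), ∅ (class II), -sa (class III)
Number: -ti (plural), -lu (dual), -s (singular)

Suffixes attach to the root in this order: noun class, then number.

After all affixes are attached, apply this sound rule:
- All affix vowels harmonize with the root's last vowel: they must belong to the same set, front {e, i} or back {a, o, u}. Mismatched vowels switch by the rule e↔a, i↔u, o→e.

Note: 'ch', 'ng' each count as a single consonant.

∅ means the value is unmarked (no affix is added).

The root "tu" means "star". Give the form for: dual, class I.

tusulu

Attach noun class class I -si → tusi.
Attach number dual -lu → tusilu.
Apply vowel harmony: tusilu → tusulu.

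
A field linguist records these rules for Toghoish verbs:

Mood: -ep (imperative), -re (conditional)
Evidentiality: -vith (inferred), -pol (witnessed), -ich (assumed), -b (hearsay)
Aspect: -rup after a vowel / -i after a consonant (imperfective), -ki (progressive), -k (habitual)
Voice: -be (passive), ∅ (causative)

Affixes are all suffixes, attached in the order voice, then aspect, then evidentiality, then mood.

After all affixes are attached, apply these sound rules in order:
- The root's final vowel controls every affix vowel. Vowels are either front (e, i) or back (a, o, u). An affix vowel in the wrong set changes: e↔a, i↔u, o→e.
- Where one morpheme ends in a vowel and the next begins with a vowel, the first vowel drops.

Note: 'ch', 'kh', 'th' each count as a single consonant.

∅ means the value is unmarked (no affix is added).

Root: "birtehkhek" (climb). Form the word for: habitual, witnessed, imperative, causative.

voice = causative: zero marking, form stays birtehkhek.
Attach aspect habitual -k → birtehkhekk.
Attach evidentiality witnessed -pol → birtehkhekkpol.
Attach mood imperative -ep → birtehkhekkpolep.
Apply vowel harmony: birtehkhekkpolep → birtehkhekkpelep.
Vowel deletion: no change.

birtehkhekkpelep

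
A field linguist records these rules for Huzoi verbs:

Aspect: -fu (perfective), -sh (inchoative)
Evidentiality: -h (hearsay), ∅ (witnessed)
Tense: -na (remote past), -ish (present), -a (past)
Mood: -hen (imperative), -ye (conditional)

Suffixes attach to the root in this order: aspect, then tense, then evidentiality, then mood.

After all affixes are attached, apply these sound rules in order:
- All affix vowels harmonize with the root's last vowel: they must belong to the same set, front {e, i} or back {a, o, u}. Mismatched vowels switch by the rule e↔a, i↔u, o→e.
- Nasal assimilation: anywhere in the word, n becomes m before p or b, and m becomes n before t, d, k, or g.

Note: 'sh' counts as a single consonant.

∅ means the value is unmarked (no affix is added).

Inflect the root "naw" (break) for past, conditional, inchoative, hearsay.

nawshahya

Attach aspect inchoative -sh → nawsh.
Attach tense past -a → nawsha.
Attach evidentiality hearsay -h → nawshah.
Attach mood conditional -ye → nawshahye.
Apply vowel harmony: nawshahye → nawshahya.
Nasal assimilation: no change.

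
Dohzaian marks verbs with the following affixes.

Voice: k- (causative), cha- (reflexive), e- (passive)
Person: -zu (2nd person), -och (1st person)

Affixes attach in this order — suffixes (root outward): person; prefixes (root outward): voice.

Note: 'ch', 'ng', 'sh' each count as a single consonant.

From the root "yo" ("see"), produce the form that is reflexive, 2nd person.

Attach voice reflexive cha- → chayo.
Attach person 2nd person -zu → chayozu.

chayozu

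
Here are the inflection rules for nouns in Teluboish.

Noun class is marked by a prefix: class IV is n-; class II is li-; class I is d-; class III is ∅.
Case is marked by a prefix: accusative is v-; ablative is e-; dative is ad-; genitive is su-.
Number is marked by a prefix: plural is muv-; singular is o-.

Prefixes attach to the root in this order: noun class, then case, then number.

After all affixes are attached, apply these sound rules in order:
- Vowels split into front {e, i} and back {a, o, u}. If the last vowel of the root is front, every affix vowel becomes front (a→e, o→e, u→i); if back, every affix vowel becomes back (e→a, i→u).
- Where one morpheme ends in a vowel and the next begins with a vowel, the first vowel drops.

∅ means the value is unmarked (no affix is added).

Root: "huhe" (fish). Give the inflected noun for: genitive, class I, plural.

Attach noun class class I d- → dhuhe.
Attach case genitive su- → sudhuhe.
Attach number plural muv- → muvsudhuhe.
Apply vowel harmony: muvsudhuhe → mivsidhuhe.
Vowel deletion: no change.

mivsidhuhe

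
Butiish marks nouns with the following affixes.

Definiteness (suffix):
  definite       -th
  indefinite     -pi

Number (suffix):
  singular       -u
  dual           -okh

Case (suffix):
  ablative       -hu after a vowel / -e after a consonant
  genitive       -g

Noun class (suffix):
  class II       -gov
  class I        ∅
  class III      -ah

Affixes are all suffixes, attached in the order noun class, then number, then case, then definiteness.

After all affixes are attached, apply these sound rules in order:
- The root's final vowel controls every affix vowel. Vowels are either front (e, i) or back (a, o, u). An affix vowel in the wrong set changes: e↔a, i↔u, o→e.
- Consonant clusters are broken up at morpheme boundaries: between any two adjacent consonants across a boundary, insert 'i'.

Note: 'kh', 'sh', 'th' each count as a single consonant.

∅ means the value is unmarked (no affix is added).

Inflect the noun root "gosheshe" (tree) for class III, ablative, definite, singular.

Attach noun class class III -ah → goshesheah.
Attach number singular -u → goshesheahu.
Attach case ablative -hu (after vowel 'u') → goshesheahuhu.
Attach definiteness definite -th → goshesheahuhuth.
Apply vowel harmony: goshesheahuhuth → goshesheehihith.
Epenthesis: no change.

goshesheehihith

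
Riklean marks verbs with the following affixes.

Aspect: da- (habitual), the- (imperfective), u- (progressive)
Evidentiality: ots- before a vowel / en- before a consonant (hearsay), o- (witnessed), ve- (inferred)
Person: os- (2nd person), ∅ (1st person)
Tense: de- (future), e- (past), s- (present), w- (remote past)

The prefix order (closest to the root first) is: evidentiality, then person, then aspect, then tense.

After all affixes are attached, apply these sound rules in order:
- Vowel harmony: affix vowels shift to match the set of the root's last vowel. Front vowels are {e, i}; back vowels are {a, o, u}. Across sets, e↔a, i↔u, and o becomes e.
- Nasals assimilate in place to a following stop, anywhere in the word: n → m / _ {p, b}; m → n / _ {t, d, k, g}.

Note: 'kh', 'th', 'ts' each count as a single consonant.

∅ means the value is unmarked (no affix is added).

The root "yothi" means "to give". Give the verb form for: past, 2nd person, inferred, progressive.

Attach evidentiality inferred ve- → veyothi.
Attach person 2nd person os- → osveyothi.
Attach aspect progressive u- → uosveyothi.
Attach tense past e- → euosveyothi.
Apply vowel harmony: euosveyothi → eiesveyothi.
Nasal assimilation: no change.

eiesveyothi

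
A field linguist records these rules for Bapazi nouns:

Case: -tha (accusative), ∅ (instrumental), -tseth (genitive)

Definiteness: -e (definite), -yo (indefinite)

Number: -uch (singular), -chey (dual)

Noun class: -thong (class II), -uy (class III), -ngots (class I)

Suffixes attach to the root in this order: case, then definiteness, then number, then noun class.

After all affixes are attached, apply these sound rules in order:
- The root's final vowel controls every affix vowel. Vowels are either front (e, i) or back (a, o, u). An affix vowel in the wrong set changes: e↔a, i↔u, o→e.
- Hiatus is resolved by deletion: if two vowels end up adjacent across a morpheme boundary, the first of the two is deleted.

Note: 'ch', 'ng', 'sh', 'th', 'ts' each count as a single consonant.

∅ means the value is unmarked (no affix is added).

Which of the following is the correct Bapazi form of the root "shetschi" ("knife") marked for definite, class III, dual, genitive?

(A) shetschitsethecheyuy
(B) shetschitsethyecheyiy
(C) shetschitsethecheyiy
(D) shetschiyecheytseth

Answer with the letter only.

C

Attach case genitive -tseth → shetschitseth.
Attach definiteness definite -e → shetschitsethe.
Attach number dual -chey → shetschitsethechey.
Attach noun class class III -uy → shetschitsethecheyuy.
Apply vowel harmony: shetschitsethecheyuy → shetschitsethecheyiy.
Vowel deletion: no change.
So the correct form is shetschitsethecheyiy, option (C).
(D) shetschiyecheytseth is wrong: it has the affixes in the wrong order.
(A) shetschitsethecheyuy is wrong: it fails to apply the sound rule(s).
(B) shetschitsethyecheyiy is wrong: it uses indefinite instead of definite for definiteness.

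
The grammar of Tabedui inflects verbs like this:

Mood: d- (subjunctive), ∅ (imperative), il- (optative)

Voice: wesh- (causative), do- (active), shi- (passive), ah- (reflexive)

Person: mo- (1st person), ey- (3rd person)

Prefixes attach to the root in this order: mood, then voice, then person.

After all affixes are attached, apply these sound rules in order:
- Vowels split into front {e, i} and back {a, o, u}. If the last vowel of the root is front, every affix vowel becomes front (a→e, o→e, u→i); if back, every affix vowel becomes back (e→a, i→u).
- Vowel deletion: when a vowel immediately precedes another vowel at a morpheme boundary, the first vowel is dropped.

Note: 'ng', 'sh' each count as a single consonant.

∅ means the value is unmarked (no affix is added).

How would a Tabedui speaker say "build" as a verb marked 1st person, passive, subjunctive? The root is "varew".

Attach mood subjunctive d- → dvarew.
Attach voice passive shi- → shidvarew.
Attach person 1st person mo- → moshidvarew.
Apply vowel harmony: moshidvarew → meshidvarew.
Vowel deletion: no change.

meshidvarew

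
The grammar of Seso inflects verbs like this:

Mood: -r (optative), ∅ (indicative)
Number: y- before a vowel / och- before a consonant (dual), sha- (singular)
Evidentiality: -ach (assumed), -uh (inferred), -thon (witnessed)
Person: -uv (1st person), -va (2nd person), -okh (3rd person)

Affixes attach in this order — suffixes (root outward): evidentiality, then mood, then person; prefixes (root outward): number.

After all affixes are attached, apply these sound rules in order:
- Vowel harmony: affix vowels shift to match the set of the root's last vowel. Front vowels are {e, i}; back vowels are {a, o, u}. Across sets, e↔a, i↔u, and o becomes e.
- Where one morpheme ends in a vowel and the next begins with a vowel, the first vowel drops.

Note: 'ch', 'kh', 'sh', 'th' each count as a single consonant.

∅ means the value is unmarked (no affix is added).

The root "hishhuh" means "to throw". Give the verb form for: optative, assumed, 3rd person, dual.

Attach evidentiality assumed -ach → hishhuhach.
Attach mood optative -r → hishhuhachr.
Attach number dual och- (before consonant 'h') → ochhishhuhachr.
Attach person 3rd person -okh → ochhishhuhachrokh.
Vowel harmony: no change.
Vowel deletion: no change.

ochhishhuhachrokh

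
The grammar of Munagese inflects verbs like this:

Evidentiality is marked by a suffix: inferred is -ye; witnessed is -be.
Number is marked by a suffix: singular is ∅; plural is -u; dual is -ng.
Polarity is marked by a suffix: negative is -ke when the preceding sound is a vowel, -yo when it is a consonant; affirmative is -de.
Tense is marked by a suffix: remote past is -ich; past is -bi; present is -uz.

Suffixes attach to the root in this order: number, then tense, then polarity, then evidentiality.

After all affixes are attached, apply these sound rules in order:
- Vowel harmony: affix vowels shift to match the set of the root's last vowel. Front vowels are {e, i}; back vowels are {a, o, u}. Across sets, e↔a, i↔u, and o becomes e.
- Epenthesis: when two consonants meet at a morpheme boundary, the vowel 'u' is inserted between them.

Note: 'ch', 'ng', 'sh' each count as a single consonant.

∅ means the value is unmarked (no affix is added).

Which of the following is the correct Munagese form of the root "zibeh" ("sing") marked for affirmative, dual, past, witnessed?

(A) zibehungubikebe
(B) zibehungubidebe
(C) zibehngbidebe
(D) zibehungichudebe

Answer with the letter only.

Attach number dual -ng → zibehng.
Attach tense past -bi → zibehngbi.
Attach polarity affirmative -de → zibehngbide.
Attach evidentiality witnessed -be → zibehngbidebe.
Vowel harmony: no change.
Apply epenthesis: zibehngbidebe → zibehungubidebe.
So the correct form is zibehungubidebe, option (B).
(A) zibehungubikebe is wrong: it uses negative instead of affirmative for polarity.
(D) zibehungichudebe is wrong: it uses remote past instead of past for tense.
(C) zibehngbidebe is wrong: it fails to apply the sound rule(s).

B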